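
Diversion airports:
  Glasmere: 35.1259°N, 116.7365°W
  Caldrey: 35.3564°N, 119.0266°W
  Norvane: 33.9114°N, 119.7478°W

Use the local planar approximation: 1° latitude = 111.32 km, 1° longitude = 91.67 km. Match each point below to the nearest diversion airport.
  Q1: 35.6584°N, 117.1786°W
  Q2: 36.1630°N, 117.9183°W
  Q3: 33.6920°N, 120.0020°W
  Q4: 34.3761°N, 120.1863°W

Q1→Glasmere; Q2→Caldrey; Q3→Norvane; Q4→Norvane

Q1 at 35.6584°N, 117.1786°W:
  Glasmere: √((-0.5325·111.32)² + (0.4421·91.67)²) = √(3513.869428 + 1642.462613) = 71.8076 km
  Caldrey: √((-0.3020·111.32)² + (-1.8480·91.67)²) = √(1130.212955 + 28698.447046) = 172.7098 km
  Norvane: √((-1.7470·111.32)² + (-2.5692·91.67)²) = √(37820.930134 + 55468.993989) = 305.4340 km
  → nearest: Glasmere (71.8076 km)
Q2 at 36.1630°N, 117.9183°W:
  Glasmere: √((-1.0371·111.32)² + (1.1818·91.67)²) = √(13328.696035 + 11736.603527) = 158.3202 km
  Caldrey: √((-0.8066·111.32)² + (-1.1083·91.67)²) = √(8062.371961 + 10322.125360) = 135.5894 km
  Norvane: √((-2.2516·111.32)² + (-1.8295·91.67)²) = √(62824.476049 + 28126.732986) = 301.5812 km
  → nearest: Caldrey (135.5894 km)
Q3 at 33.6920°N, 120.0020°W:
  Glasmere: √((1.4339·111.32)² + (3.2655·91.67)²) = √(25479.102435 + 89609.455602) = 339.2470 km
  Caldrey: √((1.6644·111.32)² + (0.9754·91.67)²) = √(34329.051925 + 7995.027561) = 205.7282 km
  Norvane: √((0.2194·111.32)² + (0.2542·91.67)²) = √(596.512628 + 543.007159) = 33.7568 km
  → nearest: Norvane (33.7568 km)
Q4 at 34.3761°N, 120.1863°W:
  Glasmere: √((0.7498·111.32)² + (3.4498·91.67)²) = √(6966.862953 + 100009.740042) = 327.0728 km
  Caldrey: √((0.9803·111.32)² + (1.1597·91.67)²) = √(11908.701256 + 11301.752101) = 152.3498 km
  Norvane: √((-0.4647·111.32)² + (0.4385·91.67)²) = √(2676.034698 + 1615.822525) = 65.5123 km
  → nearest: Norvane (65.5123 km)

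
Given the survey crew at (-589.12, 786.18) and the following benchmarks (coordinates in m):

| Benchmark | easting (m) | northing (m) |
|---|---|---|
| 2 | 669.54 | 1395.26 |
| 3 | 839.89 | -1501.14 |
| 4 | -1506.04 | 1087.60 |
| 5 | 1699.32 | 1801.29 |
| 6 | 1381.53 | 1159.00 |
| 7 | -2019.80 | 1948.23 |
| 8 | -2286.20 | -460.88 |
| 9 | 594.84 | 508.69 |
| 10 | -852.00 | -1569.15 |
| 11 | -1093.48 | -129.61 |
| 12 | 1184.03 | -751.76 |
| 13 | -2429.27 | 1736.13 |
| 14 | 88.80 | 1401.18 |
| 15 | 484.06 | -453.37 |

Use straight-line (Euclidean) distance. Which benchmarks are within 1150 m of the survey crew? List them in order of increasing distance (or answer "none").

14, 4, 11

Distances from (-589.12, 786.18):
2: √((1258.66)² + (609.08)²) = √(1584224.9956 + 370978.4464) = 1398.29 m
3: √((1429.01)² + (-2287.32)²) = √(2042069.5801 + 5231832.7824) = 2697.02 m
4: √((-916.92)² + (301.42)²) = √(840742.2864 + 90854.0164) = 965.19 m
5: √((2288.44)² + (1015.11)²) = √(5236957.6336 + 1030448.3121) = 2503.48 m
6: √((1970.65)² + (372.82)²) = √(3883461.4225 + 138994.7524) = 2005.61 m
7: √((-1430.68)² + (1162.05)²) = √(2046845.2624 + 1350360.2025) = 1843.15 m
8: √((-1697.08)² + (-1247.06)²) = √(2880080.5264 + 1555158.6436) = 2106.00 m
9: √((1183.96)² + (-277.49)²) = √(1401761.2816 + 77000.7001) = 1216.04 m
10: √((-262.88)² + (-2355.33)²) = √(69105.8944 + 5547579.4089) = 2369.95 m
11: √((-504.36)² + (-915.79)²) = √(254379.0096 + 838671.3241) = 1045.49 m
12: √((1773.15)² + (-1537.94)²) = √(3144060.9225 + 2365259.4436) = 2347.19 m
13: √((-1840.15)² + (949.95)²) = √(3386152.0225 + 902405.0025) = 2070.88 m
14: √((677.92)² + (615.00)²) = √(459575.5264 + 378225.0000) = 915.31 m
15: √((1073.18)² + (-1239.55)²) = √(1151715.3124 + 1536484.2025) = 1639.57 m
Threshold 1150 m: 14 (915.31 m), 4 (965.19 m), 11 (1045.49 m) are within range.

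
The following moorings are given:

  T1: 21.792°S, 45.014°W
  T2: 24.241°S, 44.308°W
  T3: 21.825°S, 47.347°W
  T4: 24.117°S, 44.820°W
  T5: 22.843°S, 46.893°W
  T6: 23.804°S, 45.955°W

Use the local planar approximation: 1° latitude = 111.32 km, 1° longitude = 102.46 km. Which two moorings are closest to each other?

T2 and T4

Pairwise distances:
T2–T4: 54.245 km
T4–T6: 121.400 km
T3–T5: 122.499 km
T5–T6: 143.809 km
T2–T6: 175.624 km
T1–T5: 225.285 km
T1–T3: 239.067 km
T1–T6: 243.846 km
T4–T5: 255.396 km
T1–T4: 259.581 km
T3–T6: 262.440 km
T1–T2: 282.056 km
T2–T5: 307.196 km
T3–T4: 363.506 km
T2–T3: 411.447 km
Closest pair: T2–T4 at 54.245 km.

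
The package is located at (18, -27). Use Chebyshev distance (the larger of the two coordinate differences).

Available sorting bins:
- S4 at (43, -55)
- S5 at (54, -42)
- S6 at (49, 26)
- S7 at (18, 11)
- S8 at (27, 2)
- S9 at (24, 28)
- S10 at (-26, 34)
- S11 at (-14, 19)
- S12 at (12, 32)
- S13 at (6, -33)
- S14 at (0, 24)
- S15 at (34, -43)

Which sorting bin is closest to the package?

Distances from (18, -27):
S4: max(|25|, |-28|) = 28
S5: max(|36|, |-15|) = 36
S6: max(|31|, |53|) = 53
S7: max(|0|, |38|) = 38
S8: max(|9|, |29|) = 29
S9: max(|6|, |55|) = 55
S10: max(|-44|, |61|) = 61
S11: max(|-32|, |46|) = 46
S12: max(|-6|, |59|) = 59
S13: max(|-12|, |-6|) = 12
S14: max(|-18|, |51|) = 51
S15: max(|16|, |-16|) = 16
Minimum: S13 at 12.

S13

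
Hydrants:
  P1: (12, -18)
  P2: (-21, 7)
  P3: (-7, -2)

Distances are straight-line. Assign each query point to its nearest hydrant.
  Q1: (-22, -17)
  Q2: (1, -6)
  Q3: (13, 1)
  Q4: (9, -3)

Q1 at (-22, -17):
  P1: √((34)² + (-1)²) = √(1156.000 + 1.000) = 34.0
  P2: √((1)² + (24)²) = √(1.000 + 576.000) = 24.0
  P3: √((15)² + (15)²) = √(225.000 + 225.000) = 21.2
  → nearest: P3 (21.2)
Q2 at (1, -6):
  P1: √((11)² + (-12)²) = √(121.000 + 144.000) = 16.3
  P2: √((-22)² + (13)²) = √(484.000 + 169.000) = 25.6
  P3: √((-8)² + (4)²) = √(64.000 + 16.000) = 8.9
  → nearest: P3 (8.9)
Q3 at (13, 1):
  P1: √((-1)² + (-19)²) = √(1.000 + 361.000) = 19.0
  P2: √((-34)² + (6)²) = √(1156.000 + 36.000) = 34.5
  P3: √((-20)² + (-3)²) = √(400.000 + 9.000) = 20.2
  → nearest: P1 (19.0)
Q4 at (9, -3):
  P1: √((3)² + (-15)²) = √(9.000 + 225.000) = 15.3
  P2: √((-30)² + (10)²) = √(900.000 + 100.000) = 31.6
  P3: √((-16)² + (1)²) = √(256.000 + 1.000) = 16.0
  → nearest: P1 (15.3)

Q1→P3; Q2→P3; Q3→P1; Q4→P1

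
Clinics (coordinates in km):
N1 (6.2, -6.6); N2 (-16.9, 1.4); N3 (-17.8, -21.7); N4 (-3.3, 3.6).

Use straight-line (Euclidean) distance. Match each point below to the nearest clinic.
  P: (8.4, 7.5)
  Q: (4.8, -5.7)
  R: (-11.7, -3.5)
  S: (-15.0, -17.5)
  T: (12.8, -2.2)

P→N4; Q→N1; R→N2; S→N3; T→N1

P at (8.4, 7.5):
  N1: √((-2.2)² + (-14.1)²) = √(4.840000 + 198.810000) = 14.2706 km
  N2: √((-25.3)² + (-6.1)²) = √(640.090000 + 37.210000) = 26.0250 km
  N3: √((-26.2)² + (-29.2)²) = √(686.440000 + 852.640000) = 39.2311 km
  N4: √((-11.7)² + (-3.9)²) = √(136.890000 + 15.210000) = 12.3329 km
  → nearest: N4 (12.3329 km)
Q at (4.8, -5.7):
  N1: √((1.4)² + (-0.9)²) = √(1.960000 + 0.810000) = 1.6643 km
  N2: √((-21.7)² + (7.1)²) = √(470.890000 + 50.410000) = 22.8320 km
  N3: √((-22.6)² + (-16.0)²) = √(510.760000 + 256.000000) = 27.6904 km
  N4: √((-8.1)² + (9.3)²) = √(65.610000 + 86.490000) = 12.3329 km
  → nearest: N1 (1.6643 km)
R at (-11.7, -3.5):
  N1: √((17.9)² + (-3.1)²) = √(320.410000 + 9.610000) = 18.1665 km
  N2: √((-5.2)² + (4.9)²) = √(27.040000 + 24.010000) = 7.1449 km
  N3: √((-6.1)² + (-18.2)²) = √(37.210000 + 331.240000) = 19.1951 km
  N4: √((8.4)² + (7.1)²) = √(70.560000 + 50.410000) = 10.9986 km
  → nearest: N2 (7.1449 km)
S at (-15.0, -17.5):
  N1: √((21.2)² + (10.9)²) = √(449.440000 + 118.810000) = 23.8380 km
  N2: √((-1.9)² + (18.9)²) = √(3.610000 + 357.210000) = 18.9953 km
  N3: √((-2.8)² + (-4.2)²) = √(7.840000 + 17.640000) = 5.0478 km
  N4: √((11.7)² + (21.1)²) = √(136.890000 + 445.210000) = 24.1267 km
  → nearest: N3 (5.0478 km)
T at (12.8, -2.2):
  N1: √((-6.6)² + (-4.4)²) = √(43.560000 + 19.360000) = 7.9322 km
  N2: √((-29.7)² + (3.6)²) = √(882.090000 + 12.960000) = 29.9174 km
  N3: √((-30.6)² + (-19.5)²) = √(936.360000 + 380.250000) = 36.2851 km
  N4: √((-16.1)² + (5.8)²) = √(259.210000 + 33.640000) = 17.1129 km
  → nearest: N1 (7.9322 km)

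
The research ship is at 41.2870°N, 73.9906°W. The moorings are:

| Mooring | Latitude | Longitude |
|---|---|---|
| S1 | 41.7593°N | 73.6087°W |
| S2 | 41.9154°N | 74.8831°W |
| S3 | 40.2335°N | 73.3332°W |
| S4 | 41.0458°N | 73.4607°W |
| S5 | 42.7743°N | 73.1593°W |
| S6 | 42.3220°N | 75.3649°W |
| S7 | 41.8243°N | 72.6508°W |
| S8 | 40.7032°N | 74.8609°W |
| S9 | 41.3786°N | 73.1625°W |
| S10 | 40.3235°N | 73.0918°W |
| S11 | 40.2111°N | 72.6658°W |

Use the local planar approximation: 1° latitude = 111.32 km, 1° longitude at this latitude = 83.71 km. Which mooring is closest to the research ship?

S4

Distances from 41.2870°N, 73.9906°W:
S1: √((0.4723·111.32)² + (0.3819·83.71)²) = √(2764.281622 + 1022.007306) = 61.5328 km
S2: √((0.6284·111.32)² + (-0.8925·83.71)²) = √(4893.490483 + 5581.759670) = 102.3487 km
S3: √((-1.0535·111.32)² + (0.6574·83.71)²) = √(13753.571046 + 3028.405898) = 129.5453 km
S4: √((-0.2412·111.32)² + (0.5299·83.71)²) = √(720.943121 + 1967.625865) = 51.8514 km
S5: √((1.4873·111.32)² + (0.8313·83.71)²) = √(27412.178503 + 4842.506863) = 179.5959 km
S6: √((1.0350·111.32)² + (-1.3743·83.71)²) = √(13274.772742 + 13234.812009) = 162.8176 km
S7: √((0.5373·111.32)² + (1.3398·83.71)²) = √(3577.503575 + 12578.667311) = 127.1069 km
S8: √((-0.5838·111.32)² + (-0.8703·83.71)²) = √(4223.520210 + 5307.532362) = 97.6271 km
S9: √((0.0916·111.32)² + (0.8281·83.71)²) = √(103.977014 + 4805.297199) = 70.0662 km
S10: √((-0.9635·111.32)² + (0.8988·83.71)²) = √(11504.025437 + 5660.839105) = 131.0147 km
S11: √((-1.0759·111.32)² + (1.3248·83.71)²) = √(14344.658394 + 12298.589975) = 163.2276 km
Minimum: S4 at 51.8514 km.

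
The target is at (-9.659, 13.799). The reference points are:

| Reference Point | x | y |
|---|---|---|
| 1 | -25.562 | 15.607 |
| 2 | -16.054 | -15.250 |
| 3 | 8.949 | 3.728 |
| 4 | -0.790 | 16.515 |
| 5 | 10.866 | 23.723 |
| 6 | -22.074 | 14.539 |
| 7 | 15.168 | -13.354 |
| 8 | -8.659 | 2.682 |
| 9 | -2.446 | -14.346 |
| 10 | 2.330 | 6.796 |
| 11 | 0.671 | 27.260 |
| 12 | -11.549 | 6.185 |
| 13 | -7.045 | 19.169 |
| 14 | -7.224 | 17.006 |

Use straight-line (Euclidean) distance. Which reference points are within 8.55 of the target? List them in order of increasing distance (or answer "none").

14, 13, 12

Distances from (-9.659, 13.799):
1: 16.005
2: 29.745
3: 21.159
4: 9.276
5: 22.798
6: 12.437
7: 36.792
8: 11.162
9: 29.055
10: 13.884
11: 16.968
12: 7.845
13: 5.972
14: 4.027
Threshold 8.55: 14 (4.027), 13 (5.972), 12 (7.845) are within range.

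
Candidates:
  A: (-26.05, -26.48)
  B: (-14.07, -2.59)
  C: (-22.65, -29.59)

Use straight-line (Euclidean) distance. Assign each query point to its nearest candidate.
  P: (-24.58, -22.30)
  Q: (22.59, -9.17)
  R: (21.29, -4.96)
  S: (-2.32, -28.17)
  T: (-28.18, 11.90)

P→A; Q→B; R→B; S→C; T→B

P at (-24.58, -22.30):
  A: 4.43
  B: 22.34
  C: 7.54
  → nearest: A (4.43)
Q at (22.59, -9.17):
  A: 51.63
  B: 37.25
  C: 49.64
  → nearest: B (37.25)
R at (21.29, -4.96):
  A: 52.00
  B: 35.44
  C: 50.37
  → nearest: B (35.44)
S at (-2.32, -28.17):
  A: 23.79
  B: 28.15
  C: 20.38
  → nearest: C (20.38)
T at (-28.18, 11.90):
  A: 38.44
  B: 20.23
  C: 41.86
  → nearest: B (20.23)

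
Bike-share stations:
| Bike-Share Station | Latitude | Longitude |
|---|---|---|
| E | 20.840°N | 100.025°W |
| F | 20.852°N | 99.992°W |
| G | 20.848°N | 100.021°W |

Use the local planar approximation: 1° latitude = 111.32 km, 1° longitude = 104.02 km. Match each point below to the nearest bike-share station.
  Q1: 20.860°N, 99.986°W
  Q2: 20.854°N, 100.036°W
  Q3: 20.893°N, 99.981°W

Q1→F; Q2→G; Q3→F

Q1 at 20.860°N, 99.986°W:
  E: 4.628 km
  F: 1.087 km
  G: 3.878 km
  → nearest: F (1.087 km)
Q2 at 20.854°N, 100.036°W:
  E: 1.933 km
  F: 4.582 km
  G: 1.697 km
  → nearest: G (1.697 km)
Q3 at 20.893°N, 99.981°W:
  E: 7.467 km
  F: 4.705 km
  G: 6.512 km
  → nearest: F (4.705 km)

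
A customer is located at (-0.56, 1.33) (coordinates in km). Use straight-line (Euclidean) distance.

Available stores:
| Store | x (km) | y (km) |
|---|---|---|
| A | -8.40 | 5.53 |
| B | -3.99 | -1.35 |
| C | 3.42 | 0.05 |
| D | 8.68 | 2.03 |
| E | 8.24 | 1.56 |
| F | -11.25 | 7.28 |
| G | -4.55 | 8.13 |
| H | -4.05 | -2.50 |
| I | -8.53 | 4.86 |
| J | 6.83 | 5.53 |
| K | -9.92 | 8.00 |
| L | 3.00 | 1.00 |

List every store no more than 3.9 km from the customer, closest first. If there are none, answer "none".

Distances from (-0.56, 1.33):
A: 8.89 km
B: 4.35 km
C: 4.18 km
D: 9.27 km
E: 8.80 km
F: 12.23 km
G: 7.88 km
H: 5.18 km
I: 8.72 km
J: 8.50 km
K: 11.49 km
L: 3.58 km
Threshold 3.9 km: L (3.58 km) is within range.

L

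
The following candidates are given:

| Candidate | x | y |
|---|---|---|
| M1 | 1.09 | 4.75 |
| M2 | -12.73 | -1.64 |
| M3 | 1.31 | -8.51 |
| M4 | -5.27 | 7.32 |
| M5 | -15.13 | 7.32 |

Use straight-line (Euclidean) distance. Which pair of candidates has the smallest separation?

M1 and M4

Pairwise distances:
M1–M4: √((-6.36)² + (2.57)²) = √(40.4496 + 6.6049) = 6.86
M2–M5: √((-2.40)² + (8.96)²) = √(5.7600 + 80.2816) = 9.28
M4–M5: √((-9.86)² + (0.00)²) = √(97.2196 + 0.0000) = 9.86
M2–M4: √((7.46)² + (8.96)²) = √(55.6516 + 80.2816) = 11.66
M1–M3: √((0.22)² + (-13.26)²) = √(0.0484 + 175.8276) = 13.26
M1–M2: √((-13.82)² + (-6.39)²) = √(190.9924 + 40.8321) = 15.23
M2–M3: √((14.04)² + (-6.87)²) = √(197.1216 + 47.1969) = 15.63
M1–M5: √((-16.22)² + (2.57)²) = √(263.0884 + 6.6049) = 16.42
M3–M4: √((-6.58)² + (15.83)²) = √(43.2964 + 250.5889) = 17.14
M3–M5: √((-16.44)² + (15.83)²) = √(270.2736 + 250.5889) = 22.82
Closest pair: M1–M4 at 6.86.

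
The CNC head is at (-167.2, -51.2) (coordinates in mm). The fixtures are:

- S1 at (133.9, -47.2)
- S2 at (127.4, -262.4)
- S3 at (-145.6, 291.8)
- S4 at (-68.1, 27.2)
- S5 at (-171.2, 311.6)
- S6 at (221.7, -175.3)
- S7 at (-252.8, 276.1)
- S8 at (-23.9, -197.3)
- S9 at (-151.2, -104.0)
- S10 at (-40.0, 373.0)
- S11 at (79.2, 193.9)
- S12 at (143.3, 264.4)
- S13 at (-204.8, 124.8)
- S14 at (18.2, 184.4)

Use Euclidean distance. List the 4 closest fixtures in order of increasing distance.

S9, S4, S13, S8

Distances from (-167.2, -51.2):
S1: √((301.1)² + (4.0)²) = √(90661.210 + 16.000) = 301.1 mm
S2: √((294.6)² + (-211.2)²) = √(86789.160 + 44605.440) = 362.5 mm
S3: √((21.6)² + (343.0)²) = √(466.560 + 117649.000) = 343.7 mm
S4: √((99.1)² + (78.4)²) = √(9820.810 + 6146.560) = 126.4 mm
S5: √((-4.0)² + (362.8)²) = √(16.000 + 131623.840) = 362.8 mm
S6: √((388.9)² + (-124.1)²) = √(151243.210 + 15400.810) = 408.2 mm
S7: √((-85.6)² + (327.3)²) = √(7327.360 + 107125.290) = 338.3 mm
S8: √((143.3)² + (-146.1)²) = √(20534.890 + 21345.210) = 204.6 mm
S9: √((16.0)² + (-52.8)²) = √(256.000 + 2787.840) = 55.2 mm
S10: √((127.2)² + (424.2)²) = √(16179.840 + 179945.640) = 442.9 mm
S11: √((246.4)² + (245.1)²) = √(60712.960 + 60074.010) = 347.5 mm
S12: √((310.5)² + (315.6)²) = √(96410.250 + 99603.360) = 442.7 mm
S13: √((-37.6)² + (176.0)²) = √(1413.760 + 30976.000) = 180.0 mm
S14: √((185.4)² + (235.6)²) = √(34373.160 + 55507.360) = 299.8 mm
Sorted: S9 (55.2 mm) < S4 (126.4 mm) < S13 (180.0 mm) < S8 (204.6 mm) < S14 (299.8 mm) < S1 (301.1 mm) < …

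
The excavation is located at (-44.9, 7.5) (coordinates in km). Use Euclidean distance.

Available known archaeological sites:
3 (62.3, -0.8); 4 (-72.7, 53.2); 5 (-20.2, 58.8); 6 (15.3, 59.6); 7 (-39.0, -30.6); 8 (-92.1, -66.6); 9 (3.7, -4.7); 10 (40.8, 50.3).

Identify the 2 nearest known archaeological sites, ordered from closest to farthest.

Distances from (-44.9, 7.5):
3: √((107.2)² + (-8.3)²) = √(11491.840 + 68.890) = 107.5 km
4: √((-27.8)² + (45.7)²) = √(772.840 + 2088.490) = 53.5 km
5: √((24.7)² + (51.3)²) = √(610.090 + 2631.690) = 56.9 km
6: √((60.2)² + (52.1)²) = √(3624.040 + 2714.410) = 79.6 km
7: √((5.9)² + (-38.1)²) = √(34.810 + 1451.610) = 38.6 km
8: √((-47.2)² + (-74.1)²) = √(2227.840 + 5490.810) = 87.9 km
9: √((48.6)² + (-12.2)²) = √(2361.960 + 148.840) = 50.1 km
10: √((85.7)² + (42.8)²) = √(7344.490 + 1831.840) = 95.8 km
Sorted: 7 (38.6 km) < 9 (50.1 km) < 4 (53.5 km) < 5 (56.9 km) < …

7, 9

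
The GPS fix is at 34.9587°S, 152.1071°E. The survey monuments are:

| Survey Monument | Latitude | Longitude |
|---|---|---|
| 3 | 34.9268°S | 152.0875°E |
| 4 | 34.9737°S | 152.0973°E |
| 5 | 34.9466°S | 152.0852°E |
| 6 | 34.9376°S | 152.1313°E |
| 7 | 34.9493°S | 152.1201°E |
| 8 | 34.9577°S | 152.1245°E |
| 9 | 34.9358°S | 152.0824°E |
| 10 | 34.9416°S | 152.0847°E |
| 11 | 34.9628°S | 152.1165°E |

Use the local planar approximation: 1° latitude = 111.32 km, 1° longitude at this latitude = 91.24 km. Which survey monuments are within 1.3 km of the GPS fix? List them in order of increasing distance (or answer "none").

Distances from 34.9587°S, 152.1071°E:
3: √((0.0319·111.32)² + (-0.0196·91.24)²) = √(12.610368 + 3.198031) = 3.9760 km
4: √((-0.0150·111.32)² + (-0.0098·91.24)²) = √(2.788232 + 0.799508) = 1.8941 km
5: √((0.0121·111.32)² + (-0.0219·91.24)²) = √(1.814334 + 3.992627) = 2.4098 km
6: √((0.0211·111.32)² + (0.0242·91.24)²) = √(5.517106 + 4.875299) = 3.2237 km
7: √((0.0094·111.32)² + (0.0130·91.24)²) = √(1.094970 + 1.406881) = 1.5817 km
8: √((0.0010·111.32)² + (0.0174·91.24)²) = √(0.012392 + 2.520398) = 1.5915 km
9: √((0.0229·111.32)² + (-0.0247·91.24)²) = √(6.498563 + 5.078839) = 3.4026 km
10: √((0.0171·111.32)² + (-0.0224·91.24)²) = √(3.623586 + 4.177020) = 2.7930 km
11: √((-0.0041·111.32)² + (0.0094·91.24)²) = √(0.208312 + 0.735574) = 0.9715 km
Threshold 1.3 km: 11 (0.9715 km) is within range.

11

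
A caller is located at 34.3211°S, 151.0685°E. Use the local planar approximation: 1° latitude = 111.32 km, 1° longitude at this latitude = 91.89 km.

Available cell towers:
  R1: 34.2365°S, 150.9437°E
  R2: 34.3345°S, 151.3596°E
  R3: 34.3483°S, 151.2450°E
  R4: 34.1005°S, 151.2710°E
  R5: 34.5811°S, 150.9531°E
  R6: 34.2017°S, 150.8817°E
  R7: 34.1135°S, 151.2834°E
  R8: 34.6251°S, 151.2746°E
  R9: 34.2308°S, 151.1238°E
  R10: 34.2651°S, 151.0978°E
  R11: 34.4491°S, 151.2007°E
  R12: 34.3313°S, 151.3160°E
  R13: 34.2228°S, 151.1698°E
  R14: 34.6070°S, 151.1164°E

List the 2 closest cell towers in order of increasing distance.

R10, R9

Distances from 34.3211°S, 151.0685°E:
R1: √((0.0846·111.32)² + (-0.1248·91.89)²) = √(88.692546 + 131.512088) = 14.8393 km
R2: √((-0.0134·111.32)² + (0.2911·91.89)²) = √(2.225133 + 715.518577) = 26.7907 km
R3: √((-0.0272·111.32)² + (0.1765·91.89)²) = √(9.168203 + 263.042499) = 16.4988 km
R4: √((0.2206·111.32)² + (0.2025·91.89)²) = √(603.055679 + 346.247430) = 30.8108 km
R5: √((-0.2600·111.32)² + (-0.1154·91.89)²) = √(837.708826 + 112.447064) = 30.8246 km
R6: √((0.1194·111.32)² + (-0.1868·91.89)²) = √(176.666843 + 294.639010) = 21.7096 km
R7: √((0.2076·111.32)² + (0.2149·91.89)²) = √(534.073579 + 389.950368) = 30.3978 km
R8: √((-0.3040·111.32)² + (0.2061·91.89)²) = √(1145.232232 + 358.667881) = 38.7802 km
R9: √((0.0903·111.32)² + (0.0553·91.89)²) = √(101.046644 + 25.821815) = 11.2636 km
R10: √((0.0560·111.32)² + (0.0293·91.89)²) = √(38.861759 + 7.248894) = 6.7905 km
R11: √((-0.1280·111.32)² + (0.1322·91.89)²) = √(203.032861 + 147.570454) = 18.7244 km
R12: √((-0.0102·111.32)² + (0.2475·91.89)²) = √(1.289278 + 517.233815) = 22.7711 km
R13: √((0.0983·111.32)² + (0.1013·91.89)²) = √(119.743909 + 86.647372) = 14.3663 km
R14: √((-0.2859·111.32)² + (0.0479·91.89)²) = √(1012.918973 + 19.373475) = 32.1293 km
Sorted: R10 (6.7905 km) < R9 (11.2636 km) < R13 (14.3663 km) < R1 (14.8393 km) < …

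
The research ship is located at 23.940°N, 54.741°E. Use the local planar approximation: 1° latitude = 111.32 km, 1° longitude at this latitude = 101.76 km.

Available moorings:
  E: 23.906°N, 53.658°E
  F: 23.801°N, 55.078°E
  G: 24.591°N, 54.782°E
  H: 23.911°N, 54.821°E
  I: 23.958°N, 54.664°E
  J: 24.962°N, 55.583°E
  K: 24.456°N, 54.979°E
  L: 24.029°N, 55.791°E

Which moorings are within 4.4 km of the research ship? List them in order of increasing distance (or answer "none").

none

Distances from 23.940°N, 54.741°E:
E: 110.271 km
F: 37.622 km
G: 72.589 km
H: 8.758 km
I: 8.088 km
J: 142.425 km
K: 62.338 km
L: 107.306 km
Threshold 4.4 km: none within range.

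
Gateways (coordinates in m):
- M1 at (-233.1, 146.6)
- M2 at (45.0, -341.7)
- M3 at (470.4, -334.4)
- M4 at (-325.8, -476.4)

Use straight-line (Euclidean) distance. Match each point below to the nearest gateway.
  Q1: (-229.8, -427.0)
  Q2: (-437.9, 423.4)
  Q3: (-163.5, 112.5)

Q1 at (-229.8, -427.0):
  M1: 573.6 m
  M2: 287.7 m
  M3: 706.3 m
  M4: 108.0 m
  → nearest: M4 (108.0 m)
Q2 at (-437.9, 423.4):
  M1: 344.3 m
  M2: 904.7 m
  M3: 1182.9 m
  M4: 906.8 m
  → nearest: M1 (344.3 m)
Q3 at (-163.5, 112.5):
  M1: 77.5 m
  M2: 499.8 m
  M3: 775.6 m
  M4: 610.9 m
  → nearest: M1 (77.5 m)

Q1→M4; Q2→M1; Q3→M1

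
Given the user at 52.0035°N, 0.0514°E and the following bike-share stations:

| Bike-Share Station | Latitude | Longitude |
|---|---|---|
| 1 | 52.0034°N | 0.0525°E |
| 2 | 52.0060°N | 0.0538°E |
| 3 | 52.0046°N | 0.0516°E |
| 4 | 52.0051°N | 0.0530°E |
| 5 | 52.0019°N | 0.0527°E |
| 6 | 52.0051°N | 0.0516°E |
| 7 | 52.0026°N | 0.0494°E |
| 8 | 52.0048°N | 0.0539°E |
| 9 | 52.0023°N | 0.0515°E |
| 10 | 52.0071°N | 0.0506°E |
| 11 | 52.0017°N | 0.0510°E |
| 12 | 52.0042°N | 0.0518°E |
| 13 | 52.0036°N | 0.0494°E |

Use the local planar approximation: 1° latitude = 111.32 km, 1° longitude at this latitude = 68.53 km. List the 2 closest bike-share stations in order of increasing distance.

1, 12

Distances from 52.0035°N, 0.0514°E:
1: √((-0.0001·111.32)² + (0.0011·68.53)²) = √(0.000124 + 0.005683) = 0.0762 km
2: √((0.0025·111.32)² + (0.0024·68.53)²) = √(0.077451 + 0.027051) = 0.3233 km
3: √((0.0011·111.32)² + (0.0002·68.53)²) = √(0.014994 + 0.000188) = 0.1232 km
4: √((0.0016·111.32)² + (0.0016·68.53)²) = √(0.031724 + 0.012023) = 0.2092 km
5: √((-0.0016·111.32)² + (0.0013·68.53)²) = √(0.031724 + 0.007937) = 0.1992 km
6: √((0.0016·111.32)² + (0.0002·68.53)²) = √(0.031724 + 0.000188) = 0.1786 km
7: √((-0.0009·111.32)² + (-0.0020·68.53)²) = √(0.010038 + 0.018785) = 0.1698 km
8: √((0.0013·111.32)² + (0.0025·68.53)²) = √(0.020943 + 0.029352) = 0.2243 km
9: √((-0.0012·111.32)² + (0.0001·68.53)²) = √(0.017845 + 0.000047) = 0.1338 km
10: √((0.0036·111.32)² + (-0.0008·68.53)²) = √(0.160602 + 0.003006) = 0.4045 km
11: √((-0.0018·111.32)² + (-0.0004·68.53)²) = √(0.040151 + 0.000751) = 0.2022 km
12: √((0.0007·111.32)² + (0.0004·68.53)²) = √(0.006072 + 0.000751) = 0.0826 km
13: √((0.0001·111.32)² + (-0.0020·68.53)²) = √(0.000124 + 0.018785) = 0.1375 km
Sorted: 1 (0.0762 km) < 12 (0.0826 km) < 3 (0.1232 km) < 9 (0.1338 km) < …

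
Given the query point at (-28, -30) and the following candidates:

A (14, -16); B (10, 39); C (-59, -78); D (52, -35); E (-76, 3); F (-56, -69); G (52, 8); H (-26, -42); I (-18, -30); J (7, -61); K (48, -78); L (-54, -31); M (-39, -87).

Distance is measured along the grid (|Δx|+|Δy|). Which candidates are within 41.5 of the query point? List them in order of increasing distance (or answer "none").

Distances from (-28, -30):
A: 56
B: 107
C: 79
D: 85
E: 81
F: 67
G: 118
H: 14
I: 10
J: 66
K: 124
L: 27
M: 68
Threshold 41.5: I (10), H (14), L (27) are within range.

I, H, L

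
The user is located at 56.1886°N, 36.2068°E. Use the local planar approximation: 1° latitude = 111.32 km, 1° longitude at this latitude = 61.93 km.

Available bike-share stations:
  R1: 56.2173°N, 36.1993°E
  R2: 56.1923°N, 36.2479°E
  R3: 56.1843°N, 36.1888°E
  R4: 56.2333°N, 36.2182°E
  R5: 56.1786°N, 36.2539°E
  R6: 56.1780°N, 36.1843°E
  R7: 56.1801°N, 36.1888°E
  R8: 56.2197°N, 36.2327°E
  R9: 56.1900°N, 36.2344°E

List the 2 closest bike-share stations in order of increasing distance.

Distances from 56.1886°N, 36.2068°E:
R1: 3.2285 km
R2: 2.5784 km
R3: 1.2132 km
R4: 5.0258 km
R5: 3.1221 km
R6: 1.8259 km
R7: 1.4622 km
R8: 3.8156 km
R9: 1.7164 km
Sorted: R3 (1.2132 km) < R7 (1.4622 km) < R9 (1.7164 km) < R6 (1.8259 km) < …

R3, R7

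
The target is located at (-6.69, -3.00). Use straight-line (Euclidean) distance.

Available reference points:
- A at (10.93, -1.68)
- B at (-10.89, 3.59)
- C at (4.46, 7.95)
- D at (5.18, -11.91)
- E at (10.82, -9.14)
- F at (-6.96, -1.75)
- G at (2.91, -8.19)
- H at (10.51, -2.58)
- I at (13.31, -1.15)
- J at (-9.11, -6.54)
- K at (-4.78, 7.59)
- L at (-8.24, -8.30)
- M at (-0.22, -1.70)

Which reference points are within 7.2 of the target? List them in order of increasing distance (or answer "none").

F, J, L, M

Distances from (-6.69, -3.00):
A: √((17.62)² + (1.32)²) = √(310.4644 + 1.7424) = 17.67
B: √((-4.20)² + (6.59)²) = √(17.6400 + 43.4281) = 7.81
C: √((11.15)² + (10.95)²) = √(124.3225 + 119.9025) = 15.63
D: √((11.87)² + (-8.91)²) = √(140.8969 + 79.3881) = 14.84
E: √((17.51)² + (-6.14)²) = √(306.6001 + 37.6996) = 18.56
F: √((-0.27)² + (1.25)²) = √(0.0729 + 1.5625) = 1.28
G: √((9.60)² + (-5.19)²) = √(92.1600 + 26.9361) = 10.91
H: √((17.20)² + (0.42)²) = √(295.8400 + 0.1764) = 17.21
I: √((20.00)² + (1.85)²) = √(400.0000 + 3.4225) = 20.09
J: √((-2.42)² + (-3.54)²) = √(5.8564 + 12.5316) = 4.29
K: √((1.91)² + (10.59)²) = √(3.6481 + 112.1481) = 10.76
L: √((-1.55)² + (-5.30)²) = √(2.4025 + 28.0900) = 5.52
M: √((6.47)² + (1.30)²) = √(41.8609 + 1.6900) = 6.60
Threshold 7.2: F (1.28), J (4.29), L (5.52), M (6.60) are within range.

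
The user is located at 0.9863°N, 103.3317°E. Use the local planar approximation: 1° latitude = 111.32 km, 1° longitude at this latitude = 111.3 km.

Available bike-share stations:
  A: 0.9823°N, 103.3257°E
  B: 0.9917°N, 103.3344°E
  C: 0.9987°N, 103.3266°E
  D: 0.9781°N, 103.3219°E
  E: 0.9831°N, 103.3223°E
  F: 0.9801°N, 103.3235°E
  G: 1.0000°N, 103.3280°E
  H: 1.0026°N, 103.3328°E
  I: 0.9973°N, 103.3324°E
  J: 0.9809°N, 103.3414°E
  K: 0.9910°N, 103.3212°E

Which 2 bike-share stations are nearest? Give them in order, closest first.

Distances from 0.9863°N, 103.3317°E:
A: √((-0.0040·111.32)² + (-0.0060·111.3)²) = √(0.198274 + 0.445957) = 0.8026 km
B: √((0.0054·111.32)² + (0.0027·111.3)²) = √(0.361355 + 0.090306) = 0.6721 km
C: √((0.0124·111.32)² + (-0.0051·111.3)²) = √(1.905416 + 0.322204) = 1.4925 km
D: √((-0.0082·111.32)² + (-0.0098·111.3)²) = √(0.833248 + 1.189714) = 1.4223 km
E: √((-0.0032·111.32)² + (-0.0094·111.3)²) = √(0.126896 + 1.094576) = 1.1052 km
F: √((-0.0062·111.32)² + (-0.0082·111.3)²) = √(0.476354 + 0.832948) = 1.1442 km
G: √((0.0137·111.32)² + (-0.0037·111.3)²) = √(2.325881 + 0.169587) = 1.5797 km
H: √((0.0163·111.32)² + (0.0011·111.3)²) = √(3.292468 + 0.014989) = 1.8186 km
I: √((0.0110·111.32)² + (0.0007·111.3)²) = √(1.499449 + 0.006070) = 1.2270 km
J: √((-0.0054·111.32)² + (0.0097·111.3)²) = √(0.361355 + 1.165558) = 1.2357 km
K: √((0.0047·111.32)² + (-0.0105·111.3)²) = √(0.273742 + 1.365743) = 1.2804 km
Sorted: B (0.6721 km) < A (0.8026 km) < E (1.1052 km) < F (1.1442 km) < …

B, A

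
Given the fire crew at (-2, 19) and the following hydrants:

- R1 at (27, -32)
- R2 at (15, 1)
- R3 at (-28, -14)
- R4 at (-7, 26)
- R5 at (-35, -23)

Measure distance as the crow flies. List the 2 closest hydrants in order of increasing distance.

Distances from (-2, 19):
R1: √((29)² + (-51)²) = √(841.000 + 2601.000) = 58.7
R2: √((17)² + (-18)²) = √(289.000 + 324.000) = 24.8
R3: √((-26)² + (-33)²) = √(676.000 + 1089.000) = 42.0
R4: √((-5)² + (7)²) = √(25.000 + 49.000) = 8.6
R5: √((-33)² + (-42)²) = √(1089.000 + 1764.000) = 53.4
Sorted: R4 (8.6) < R2 (24.8) < R3 (42.0) < R5 (53.4) < …

R4, R2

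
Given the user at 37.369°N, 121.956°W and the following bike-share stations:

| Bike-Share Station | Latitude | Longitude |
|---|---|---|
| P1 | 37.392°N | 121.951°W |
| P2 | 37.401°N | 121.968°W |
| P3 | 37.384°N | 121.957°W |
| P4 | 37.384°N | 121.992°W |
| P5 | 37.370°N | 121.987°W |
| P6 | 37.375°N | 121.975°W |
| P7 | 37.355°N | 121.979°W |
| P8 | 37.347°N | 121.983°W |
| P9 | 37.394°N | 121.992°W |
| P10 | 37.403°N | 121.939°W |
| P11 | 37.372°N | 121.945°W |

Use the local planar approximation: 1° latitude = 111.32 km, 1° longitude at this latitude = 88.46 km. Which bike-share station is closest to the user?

Distances from 37.369°N, 121.956°W:
P1: √((0.023·111.32)² + (0.005·88.46)²) = √(6.55544 + 0.19563) = 2.598 km
P2: √((0.032·111.32)² + (-0.012·88.46)²) = √(12.68955 + 1.12682) = 3.717 km
P3: √((0.015·111.32)² + (-0.001·88.46)²) = √(2.78823 + 0.00783) = 1.672 km
P4: √((0.015·111.32)² + (-0.036·88.46)²) = √(2.78823 + 10.14142) = 3.596 km
P5: √((0.001·111.32)² + (-0.031·88.46)²) = √(0.01239 + 7.51999) = 2.745 km
P6: √((0.006·111.32)² + (-0.019·88.46)²) = √(0.44612 + 2.82489) = 1.809 km
P7: √((-0.014·111.32)² + (-0.023·88.46)²) = √(2.42886 + 4.13952) = 2.563 km
P8: √((-0.022·111.32)² + (-0.027·88.46)²) = √(5.99780 + 5.70455) = 3.421 km
P9: √((0.025·111.32)² + (-0.036·88.46)²) = √(7.74509 + 10.14142) = 4.229 km
P10: √((0.034·111.32)² + (0.017·88.46)²) = √(14.32532 + 2.26147) = 4.073 km
P11: √((0.003·111.32)² + (0.011·88.46)²) = √(0.11153 + 0.94685) = 1.029 km
Minimum: P11 at 1.029 km.

P11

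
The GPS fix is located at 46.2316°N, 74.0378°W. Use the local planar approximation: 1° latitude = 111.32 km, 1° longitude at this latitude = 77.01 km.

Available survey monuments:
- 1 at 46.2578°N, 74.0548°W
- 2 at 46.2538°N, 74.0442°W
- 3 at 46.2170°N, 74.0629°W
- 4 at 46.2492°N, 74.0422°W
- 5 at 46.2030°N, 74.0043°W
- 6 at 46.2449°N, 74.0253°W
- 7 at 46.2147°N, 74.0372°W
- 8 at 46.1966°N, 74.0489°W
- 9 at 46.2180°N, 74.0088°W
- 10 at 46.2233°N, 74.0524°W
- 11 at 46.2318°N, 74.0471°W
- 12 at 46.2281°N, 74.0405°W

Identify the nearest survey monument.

Distances from 46.2316°N, 74.0378°W:
1: √((0.0262·111.32)² + (-0.0170·77.01)²) = √(8.506462 + 1.713926) = 3.1969 km
2: √((0.0222·111.32)² + (-0.0064·77.01)²) = √(6.107343 + 0.242915) = 2.5200 km
3: √((-0.0146·111.32)² + (-0.0251·77.01)²) = √(2.641509 + 3.736300) = 2.5254 km
4: √((0.0176·111.32)² + (-0.0044·77.01)²) = √(3.838590 + 0.114815) = 1.9883 km
5: √((-0.0286·111.32)² + (0.0335·77.01)²) = √(10.136277 + 6.655549) = 4.0978 km
6: √((0.0133·111.32)² + (0.0125·77.01)²) = √(2.192046 + 0.926647) = 1.7660 km
7: √((-0.0169·111.32)² + (0.0006·77.01)²) = √(3.539320 + 0.002135) = 1.8819 km
8: √((-0.0350·111.32)² + (-0.0111·77.01)²) = √(15.180374 + 0.730702) = 3.9889 km
9: √((-0.0136·111.32)² + (0.0290·77.01)²) = √(2.292051 + 4.987584) = 2.6981 km
10: √((-0.0083·111.32)² + (-0.0146·77.01)²) = √(0.853695 + 1.264154) = 1.4553 km
11: √((0.0002·111.32)² + (-0.0093·77.01)²) = √(0.000496 + 0.512932) = 0.7165 km
12: √((-0.0035·111.32)² + (-0.0027·77.01)²) = √(0.151804 + 0.043234) = 0.4416 km
Minimum: 12 at 0.4416 km.

12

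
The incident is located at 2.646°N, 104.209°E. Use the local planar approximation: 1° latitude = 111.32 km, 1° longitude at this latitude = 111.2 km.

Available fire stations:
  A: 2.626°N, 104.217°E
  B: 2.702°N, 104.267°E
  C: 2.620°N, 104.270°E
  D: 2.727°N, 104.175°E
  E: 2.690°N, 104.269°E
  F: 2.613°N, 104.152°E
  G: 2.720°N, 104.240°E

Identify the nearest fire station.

Distances from 2.646°N, 104.209°E:
A: √((-0.020·111.32)² + (0.008·111.2)²) = √(4.95686 + 0.79139) = 2.398 km
B: √((0.056·111.32)² + (0.058·111.2)²) = √(38.86176 + 41.59734) = 8.970 km
C: √((-0.026·111.32)² + (0.061·111.2)²) = √(8.37709 + 46.01180) = 7.375 km
D: √((0.081·111.32)² + (-0.034·111.2)²) = √(81.30485 + 14.29445) = 9.777 km
E: √((0.044·111.32)² + (0.060·111.2)²) = √(23.99119 + 44.51558) = 8.277 km
F: √((-0.033·111.32)² + (-0.057·111.2)²) = √(13.49504 + 40.17531) = 7.326 km
G: √((0.074·111.32)² + (0.031·111.2)²) = √(67.85937 + 11.88319) = 8.930 km
Minimum: A at 2.398 km.

A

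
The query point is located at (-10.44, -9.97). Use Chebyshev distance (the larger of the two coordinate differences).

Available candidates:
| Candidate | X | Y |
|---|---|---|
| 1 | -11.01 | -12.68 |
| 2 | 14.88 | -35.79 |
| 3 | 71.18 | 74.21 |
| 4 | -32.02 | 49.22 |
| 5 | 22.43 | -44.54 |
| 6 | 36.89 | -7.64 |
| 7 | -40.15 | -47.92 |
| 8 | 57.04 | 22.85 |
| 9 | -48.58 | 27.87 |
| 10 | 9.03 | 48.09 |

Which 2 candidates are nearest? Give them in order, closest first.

1, 2

Distances from (-10.44, -9.97):
1: max(|-0.57|, |-2.71|) = 2.71
2: max(|25.32|, |-25.82|) = 25.82
3: max(|81.62|, |84.18|) = 84.18
4: max(|-21.58|, |59.19|) = 59.19
5: max(|32.87|, |-34.57|) = 34.57
6: max(|47.33|, |2.33|) = 47.33
7: max(|-29.71|, |-37.95|) = 37.95
8: max(|67.48|, |32.82|) = 67.48
9: max(|-38.14|, |37.84|) = 38.14
10: max(|19.47|, |58.06|) = 58.06
Sorted: 1 (2.71) < 2 (25.82) < 5 (34.57) < 7 (37.95) < …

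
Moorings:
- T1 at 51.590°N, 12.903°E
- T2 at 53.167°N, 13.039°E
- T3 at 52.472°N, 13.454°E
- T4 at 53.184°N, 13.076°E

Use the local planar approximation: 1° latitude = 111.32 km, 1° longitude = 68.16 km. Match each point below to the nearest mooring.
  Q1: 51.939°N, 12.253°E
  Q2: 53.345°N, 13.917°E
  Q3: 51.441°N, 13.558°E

Q1→T1; Q2→T4; Q3→T1

Q1 at 51.939°N, 12.253°E:
  T1: 58.926 km
  T2: 146.824 km
  T3: 101.102 km
  T4: 149.515 km
  → nearest: T1 (58.926 km)
Q2 at 53.345°N, 13.917°E:
  T1: 207.231 km
  T2: 63.040 km
  T3: 102.178 km
  T4: 60.059 km
  → nearest: T4 (60.059 km)
Q3 at 51.441°N, 13.558°E:
  T1: 47.626 km
  T2: 195.368 km
  T3: 114.990 km
  T4: 196.792 km
  → nearest: T1 (47.626 km)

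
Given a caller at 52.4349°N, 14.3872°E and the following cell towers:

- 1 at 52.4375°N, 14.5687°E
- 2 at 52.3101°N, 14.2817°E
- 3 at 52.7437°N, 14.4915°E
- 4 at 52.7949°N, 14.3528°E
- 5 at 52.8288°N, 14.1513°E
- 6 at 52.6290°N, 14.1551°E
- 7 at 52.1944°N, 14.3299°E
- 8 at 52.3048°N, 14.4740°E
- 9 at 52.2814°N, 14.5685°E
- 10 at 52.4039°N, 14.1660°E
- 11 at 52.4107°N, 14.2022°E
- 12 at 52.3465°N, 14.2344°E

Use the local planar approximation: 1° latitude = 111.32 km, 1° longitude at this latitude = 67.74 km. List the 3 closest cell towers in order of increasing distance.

1, 11, 12

Distances from 52.4349°N, 14.3872°E:
1: 12.2982 km
2: 15.6231 km
3: 35.0942 km
4: 40.1429 km
5: 46.6700 km
6: 26.7220 km
7: 27.0524 km
8: 15.6308 km
9: 21.0432 km
10: 15.3763 km
11: 12.8182 km
12: 14.2820 km
Sorted: 1 (12.2982 km) < 11 (12.8182 km) < 12 (14.2820 km) < 10 (15.3763 km) < 2 (15.6231 km) < …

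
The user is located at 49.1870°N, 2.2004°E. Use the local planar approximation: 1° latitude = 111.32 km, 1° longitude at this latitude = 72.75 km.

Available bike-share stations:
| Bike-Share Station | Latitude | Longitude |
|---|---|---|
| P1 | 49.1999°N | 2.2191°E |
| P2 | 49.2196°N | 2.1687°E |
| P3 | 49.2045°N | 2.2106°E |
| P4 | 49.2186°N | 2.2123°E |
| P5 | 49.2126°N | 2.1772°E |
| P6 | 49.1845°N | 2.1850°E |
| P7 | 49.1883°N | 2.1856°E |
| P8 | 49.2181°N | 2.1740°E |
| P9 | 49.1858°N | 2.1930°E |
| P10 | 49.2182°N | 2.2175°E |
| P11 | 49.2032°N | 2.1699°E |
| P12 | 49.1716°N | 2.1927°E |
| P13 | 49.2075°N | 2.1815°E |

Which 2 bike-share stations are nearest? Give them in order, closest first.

Distances from 49.1870°N, 2.2004°E:
P1: 1.9781 km
P2: 4.2998 km
P3: 2.0846 km
P4: 3.6227 km
P5: 3.3121 km
P6: 1.1544 km
P7: 1.0864 km
P8: 3.9591 km
P9: 0.5547 km
P10: 3.6893 km
P11: 2.8593 km
P12: 1.8035 km
P13: 2.6643 km
Sorted: P9 (0.5547 km) < P7 (1.0864 km) < P6 (1.1544 km) < P12 (1.8035 km) < …

P9, P7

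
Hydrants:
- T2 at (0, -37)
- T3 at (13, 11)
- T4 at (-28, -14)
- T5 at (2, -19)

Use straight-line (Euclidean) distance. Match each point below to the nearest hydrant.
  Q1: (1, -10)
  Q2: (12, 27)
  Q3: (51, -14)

Q1→T5; Q2→T3; Q3→T3

Q1 at (1, -10):
  T2: 27.0
  T3: 24.2
  T4: 29.3
  T5: 9.1
  → nearest: T5 (9.1)
Q2 at (12, 27):
  T2: 65.1
  T3: 16.0
  T4: 57.3
  T5: 47.1
  → nearest: T3 (16.0)
Q3 at (51, -14):
  T2: 55.9
  T3: 45.5
  T4: 79.0
  T5: 49.3
  → nearest: T3 (45.5)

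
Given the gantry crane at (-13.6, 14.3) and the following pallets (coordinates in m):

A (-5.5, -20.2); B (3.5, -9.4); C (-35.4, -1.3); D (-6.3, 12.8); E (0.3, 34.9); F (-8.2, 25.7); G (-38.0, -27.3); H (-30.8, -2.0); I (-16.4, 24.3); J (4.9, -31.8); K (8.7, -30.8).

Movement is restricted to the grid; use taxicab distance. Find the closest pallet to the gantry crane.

Distances from (-13.6, 14.3):
A: |8.1| + |-34.5| = 8.1 + 34.5 = 42.6 m
B: |17.1| + |-23.7| = 17.1 + 23.7 = 40.8 m
C: |-21.8| + |-15.6| = 21.8 + 15.6 = 37.4 m
D: |7.3| + |-1.5| = 7.3 + 1.5 = 8.8 m
E: |13.9| + |20.6| = 13.9 + 20.6 = 34.5 m
F: |5.4| + |11.4| = 5.4 + 11.4 = 16.8 m
G: |-24.4| + |-41.6| = 24.4 + 41.6 = 66.0 m
H: |-17.2| + |-16.3| = 17.2 + 16.3 = 33.5 m
I: |-2.8| + |10.0| = 2.8 + 10.0 = 12.8 m
J: |18.5| + |-46.1| = 18.5 + 46.1 = 64.6 m
K: |22.3| + |-45.1| = 22.3 + 45.1 = 67.4 m
Minimum: D at 8.8 m.

D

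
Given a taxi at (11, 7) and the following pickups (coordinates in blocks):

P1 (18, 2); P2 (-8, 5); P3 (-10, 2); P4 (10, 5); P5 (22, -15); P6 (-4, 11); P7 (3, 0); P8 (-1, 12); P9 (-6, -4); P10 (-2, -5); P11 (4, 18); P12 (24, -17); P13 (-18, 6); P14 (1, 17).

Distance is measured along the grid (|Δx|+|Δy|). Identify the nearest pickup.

Distances from (11, 7):
P1: 12 blocks
P2: 21 blocks
P3: 26 blocks
P4: 3 blocks
P5: 33 blocks
P6: 19 blocks
P7: 15 blocks
P8: 17 blocks
P9: 28 blocks
P10: 25 blocks
P11: 18 blocks
P12: 37 blocks
P13: 30 blocks
P14: 20 blocks
Minimum: P4 at 3 blocks.

P4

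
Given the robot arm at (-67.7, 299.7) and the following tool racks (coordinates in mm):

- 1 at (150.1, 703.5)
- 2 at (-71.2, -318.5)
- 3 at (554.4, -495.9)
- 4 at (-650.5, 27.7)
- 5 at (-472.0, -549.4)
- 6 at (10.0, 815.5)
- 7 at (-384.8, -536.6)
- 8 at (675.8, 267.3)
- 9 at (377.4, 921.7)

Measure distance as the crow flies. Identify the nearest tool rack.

Distances from (-67.7, 299.7):
1: √((217.8)² + (403.8)²) = √(47436.840 + 163054.440) = 458.8 mm
2: √((-3.5)² + (-618.2)²) = √(12.250 + 382171.240) = 618.2 mm
3: √((622.1)² + (-795.6)²) = √(387008.410 + 632979.360) = 1009.9 mm
4: √((-582.8)² + (-272.0)²) = √(339655.840 + 73984.000) = 643.1 mm
5: √((-404.3)² + (-849.1)²) = √(163458.490 + 720970.810) = 940.4 mm
6: √((77.7)² + (515.8)²) = √(6037.290 + 266049.640) = 521.6 mm
7: √((-317.1)² + (-836.3)²) = √(100552.410 + 699397.690) = 894.4 mm
8: √((743.5)² + (-32.4)²) = √(552792.250 + 1049.760) = 744.2 mm
9: √((445.1)² + (622.0)²) = √(198114.010 + 386884.000) = 764.9 mm
Minimum: 1 at 458.8 mm.

1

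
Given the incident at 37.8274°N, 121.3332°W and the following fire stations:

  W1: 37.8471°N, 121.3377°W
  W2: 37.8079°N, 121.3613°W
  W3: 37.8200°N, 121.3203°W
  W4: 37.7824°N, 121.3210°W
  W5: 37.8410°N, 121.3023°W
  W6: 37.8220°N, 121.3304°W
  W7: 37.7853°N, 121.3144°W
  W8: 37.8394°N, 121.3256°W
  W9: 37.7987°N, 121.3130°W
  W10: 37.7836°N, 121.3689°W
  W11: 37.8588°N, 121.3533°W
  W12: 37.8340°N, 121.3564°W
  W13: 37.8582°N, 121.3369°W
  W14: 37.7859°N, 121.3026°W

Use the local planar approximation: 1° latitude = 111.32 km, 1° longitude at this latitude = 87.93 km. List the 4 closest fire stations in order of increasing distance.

Distances from 37.8274°N, 121.3332°W:
W1: √((0.0197·111.32)² + (-0.0045·87.93)²) = √(4.809267 + 0.156567) = 2.2284 km
W2: √((-0.0195·111.32)² + (-0.0281·87.93)²) = √(4.712112 + 6.105016) = 3.2889 km
W3: √((-0.0074·111.32)² + (0.0129·87.93)²) = √(0.678594 + 1.286630) = 1.4019 km
W4: √((-0.0450·111.32)² + (0.0122·87.93)²) = √(25.094088 + 1.150784) = 5.1230 km
W5: √((0.0136·111.32)² + (0.0309·87.93)²) = √(2.292051 + 7.382290) = 3.1104 km
W6: √((-0.0054·111.32)² + (0.0028·87.93)²) = √(0.361355 + 0.060616) = 0.6496 km
W7: √((-0.0421·111.32)² + (0.0188·87.93)²) = √(21.963957 + 2.732687) = 4.9696 km
W8: √((0.0120·111.32)² + (0.0076·87.93)²) = √(1.784469 + 0.446582) = 1.4937 km
W9: √((-0.0287·111.32)² + (0.0202·87.93)²) = √(10.207284 + 3.154837) = 3.6554 km
W10: √((-0.0438·111.32)² + (-0.0357·87.93)²) = √(23.773582 + 9.853955) = 5.7989 km
W11: √((0.0314·111.32)² + (-0.0201·87.93)²) = √(12.218157 + 3.123678) = 3.9169 km
W12: √((0.0066·111.32)² + (-0.0232·87.93)²) = √(0.539802 + 4.161502) = 2.1682 km
W13: √((0.0308·111.32)² + (-0.0037·87.93)²) = √(11.755682 + 0.105847) = 3.4441 km
W14: √((-0.0415·111.32)² + (0.0306·87.93)²) = √(21.342367 + 7.239640) = 5.3462 km
Sorted: W6 (0.6496 km) < W3 (1.4019 km) < W8 (1.4937 km) < W12 (2.1682 km) < W1 (2.2284 km) < W5 (3.1104 km) < …

W6, W3, W8, W12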